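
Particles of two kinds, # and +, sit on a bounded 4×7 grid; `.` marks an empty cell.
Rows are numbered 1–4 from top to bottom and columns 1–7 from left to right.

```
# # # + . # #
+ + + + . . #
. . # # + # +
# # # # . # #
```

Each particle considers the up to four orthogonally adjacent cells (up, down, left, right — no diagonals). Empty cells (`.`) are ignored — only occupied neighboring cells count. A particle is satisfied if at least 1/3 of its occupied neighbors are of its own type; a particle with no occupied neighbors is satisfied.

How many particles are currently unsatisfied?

2

Row 1: (1,1)# 1/2 ✓ · (1,2)# 2/3 ✓ · (1,3)# 1/3 ✓ · (1,4)+ 1/2 ✓ · (1,6)# 1/1 ✓ · (1,7)# 2/2 ✓
Row 2: (2,1)+ 1/2 ✓ · (2,2)+ 2/3 ✓ · (2,3)+ 2/4 ✓ · (2,4)+ 2/3 ✓ · (2,7)# 1/2 ✓
Row 3: (3,3)# 2/3 ✓ · (3,4)# 2/4 ✓ · (3,5)+ 0/2 ✗ · (3,6)# 1/3 ✓ · (3,7)+ 0/3 ✗
Row 4: (4,1)# 1/1 ✓ · (4,2)# 2/2 ✓ · (4,3)# 3/3 ✓ · (4,4)# 2/2 ✓ · (4,6)# 2/2 ✓ · (4,7)# 1/2 ✓
Unsatisfied: (3,5), (3,7) — 2 in total.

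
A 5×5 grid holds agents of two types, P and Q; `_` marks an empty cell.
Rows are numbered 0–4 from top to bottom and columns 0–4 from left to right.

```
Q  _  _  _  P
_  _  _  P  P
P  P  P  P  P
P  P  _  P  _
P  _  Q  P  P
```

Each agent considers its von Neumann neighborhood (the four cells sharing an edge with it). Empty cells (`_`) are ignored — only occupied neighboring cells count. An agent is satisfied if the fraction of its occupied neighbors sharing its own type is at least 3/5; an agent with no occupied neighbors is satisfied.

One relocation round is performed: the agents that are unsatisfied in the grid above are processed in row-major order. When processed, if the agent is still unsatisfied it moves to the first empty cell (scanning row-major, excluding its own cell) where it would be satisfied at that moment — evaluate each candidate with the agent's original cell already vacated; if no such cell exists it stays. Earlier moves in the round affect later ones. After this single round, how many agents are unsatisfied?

0

Initially unsatisfied (in order): (4,2).
  (4,2) → (0,1).
Resulting grid:
Q Q _ _ P
_ _ _ P P
P P P P P
P P _ P _
P _ _ P P
All satisfied now.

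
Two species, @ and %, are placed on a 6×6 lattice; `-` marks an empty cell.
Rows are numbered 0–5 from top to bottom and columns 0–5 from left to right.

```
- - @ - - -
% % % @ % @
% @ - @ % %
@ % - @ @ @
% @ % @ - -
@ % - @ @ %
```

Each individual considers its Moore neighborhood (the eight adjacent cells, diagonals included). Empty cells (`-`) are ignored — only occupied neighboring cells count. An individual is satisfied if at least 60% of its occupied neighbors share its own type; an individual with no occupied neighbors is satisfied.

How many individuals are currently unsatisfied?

(0,2)@ 1/3 ✗
(1,0)% 2/3 ✓
(1,1)% 3/5 ✓
(1,2)% 1/5 ✗
(1,3)@ 2/5 ✗
(1,4)% 2/5 ✗
(1,5)@ 0/3 ✗
(2,0)% 3/5 ✓
(2,1)@ 1/6 ✗
(2,3)@ 3/6 ✗
(2,4)% 2/8 ✗
(2,5)% 2/5 ✗
(3,0)@ 2/5 ✗
(3,1)% 3/6 ✗
(3,3)@ 3/5 ✓
(3,4)@ 4/6 ✓
(3,5)@ 1/3 ✗
(4,0)% 2/5 ✗
(4,1)@ 2/6 ✗
(4,2)% 2/6 ✗
(4,3)@ 4/5 ✓
(5,0)@ 1/3 ✗
(5,1)% 2/4 ✗
(5,3)@ 2/3 ✓
(5,4)@ 2/3 ✓
(5,5)% 0/1 ✗
Unsatisfied: (0,2), (1,2), (1,3), (1,4), (1,5), (2,1), (2,3), (2,4), (2,5), (3,0), (3,1), (3,5), (4,0), (4,1), (4,2), (5,0), (5,1), (5,5) — 18 in total.

18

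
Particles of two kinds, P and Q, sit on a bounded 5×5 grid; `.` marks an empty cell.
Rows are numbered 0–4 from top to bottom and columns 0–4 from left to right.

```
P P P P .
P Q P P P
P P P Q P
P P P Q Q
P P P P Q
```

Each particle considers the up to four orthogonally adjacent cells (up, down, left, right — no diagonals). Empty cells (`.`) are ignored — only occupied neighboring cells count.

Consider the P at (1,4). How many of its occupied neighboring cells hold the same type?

2

Occupied neighbors of (1,4): (2,4)=P, (1,3)=P.
Same type (P): 2 of 2.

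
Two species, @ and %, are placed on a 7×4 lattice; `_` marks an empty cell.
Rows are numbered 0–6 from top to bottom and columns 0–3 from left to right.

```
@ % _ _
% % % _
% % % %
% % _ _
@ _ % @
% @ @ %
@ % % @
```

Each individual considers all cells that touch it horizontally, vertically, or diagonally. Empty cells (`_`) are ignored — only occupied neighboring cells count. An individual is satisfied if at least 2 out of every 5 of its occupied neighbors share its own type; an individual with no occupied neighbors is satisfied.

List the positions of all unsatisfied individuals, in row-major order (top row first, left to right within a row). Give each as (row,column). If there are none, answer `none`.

(0,0), (4,0), (4,3), (5,0), (6,0), (6,3)

Row 0: (0,0)@ 0/3 not · (0,1)% 3/4 satisfied
Row 1: (1,0)% 4/5 satisfied · (1,1)% 6/7 satisfied · (1,2)% 5/5 satisfied
Row 2: (2,0)% 5/5 satisfied · (2,1)% 7/7 satisfied · (2,2)% 5/5 satisfied · (2,3)% 2/2 satisfied
Row 3: (3,0)% 3/4 satisfied · (3,1)% 5/6 satisfied
Row 4: (4,0)@ 1/4 not · (4,2)% 2/5 satisfied · (4,3)@ 1/3 not
Row 5: (5,0)% 1/4 not · (5,1)@ 3/7 satisfied · (5,2)@ 3/7 satisfied · (5,3)% 2/5 satisfied
Row 6: (6,0)@ 1/3 not · (6,1)% 2/5 satisfied · (6,2)% 2/5 satisfied · (6,3)@ 1/3 not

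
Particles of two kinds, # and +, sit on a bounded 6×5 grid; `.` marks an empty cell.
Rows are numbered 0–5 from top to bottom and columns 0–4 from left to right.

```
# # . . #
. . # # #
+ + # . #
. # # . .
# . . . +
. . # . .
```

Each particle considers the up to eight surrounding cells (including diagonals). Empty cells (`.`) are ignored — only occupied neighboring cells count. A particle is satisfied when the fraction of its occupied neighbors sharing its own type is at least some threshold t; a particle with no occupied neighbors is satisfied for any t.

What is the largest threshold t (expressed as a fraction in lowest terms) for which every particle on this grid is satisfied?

Row 0: (0,0)# 1/1 · (0,1)# 2/2 · (0,4)# 2/2
Row 1: (1,2)# 3/4 · (1,3)# 5/5 · (1,4)# 3/3
Row 2: (2,0)+ 1/2 · (2,1)+ 1/5 · (2,2)# 4/5 · (2,4)# 2/2
Row 3: (3,1)# 3/5 · (3,2)# 2/3
Row 4: (4,0)# 1/1 · (4,4)+ — no occupied neighbors
Row 5: (5,2)# — no occupied neighbors
The smallest same-type fraction is 1/5 at (2,1), which reduces to 1/5. Any threshold above that leaves this particle unsatisfied.

1/5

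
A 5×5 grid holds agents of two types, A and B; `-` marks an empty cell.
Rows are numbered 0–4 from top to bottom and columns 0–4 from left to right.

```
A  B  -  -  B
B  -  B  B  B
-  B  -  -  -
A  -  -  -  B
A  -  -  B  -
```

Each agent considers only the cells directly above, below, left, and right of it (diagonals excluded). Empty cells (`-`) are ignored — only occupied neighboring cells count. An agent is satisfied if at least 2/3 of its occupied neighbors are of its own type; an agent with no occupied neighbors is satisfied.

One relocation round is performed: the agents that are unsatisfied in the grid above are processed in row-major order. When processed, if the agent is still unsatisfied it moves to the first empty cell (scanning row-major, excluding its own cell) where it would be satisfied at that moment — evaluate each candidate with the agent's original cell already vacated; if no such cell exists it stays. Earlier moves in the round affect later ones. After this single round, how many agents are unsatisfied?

0

Initially unsatisfied (in order): (0,0), (0,1), (1,0).
  (0,0) → (3,2).
  (0,1): now satisfied by earlier moves; stays.
  (1,0): now satisfied by earlier moves; stays.
Resulting grid:
- B - - B
B - B B B
- B - - -
A - A - B
A - - B -
All satisfied now.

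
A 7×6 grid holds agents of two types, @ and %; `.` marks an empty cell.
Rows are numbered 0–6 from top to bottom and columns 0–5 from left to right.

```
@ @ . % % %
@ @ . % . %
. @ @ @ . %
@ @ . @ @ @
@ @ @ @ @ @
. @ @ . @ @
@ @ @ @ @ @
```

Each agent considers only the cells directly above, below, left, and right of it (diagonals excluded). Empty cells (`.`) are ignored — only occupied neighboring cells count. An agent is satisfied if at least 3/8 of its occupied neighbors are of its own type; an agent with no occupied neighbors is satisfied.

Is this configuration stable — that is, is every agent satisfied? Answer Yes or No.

Yes

(0,0)@ 2/2 ok
(0,1)@ 2/2 ok
(0,3)% 2/2 ok
(0,4)% 2/2 ok
(0,5)% 2/2 ok
(1,0)@ 2/2 ok
(1,1)@ 3/3 ok
(1,3)% 1/2 ok
(1,5)% 2/2 ok
(2,1)@ 3/3 ok
(2,2)@ 2/2 ok
(2,3)@ 2/3 ok
(2,5)% 1/2 ok
(3,0)@ 2/2 ok
(3,1)@ 3/3 ok
(3,3)@ 3/3 ok
(3,4)@ 3/3 ok
(3,5)@ 2/3 ok
(4,0)@ 2/2 ok
(4,1)@ 4/4 ok
(4,2)@ 3/3 ok
(4,3)@ 3/3 ok
(4,4)@ 4/4 ok
(4,5)@ 3/3 ok
(5,1)@ 3/3 ok
(5,2)@ 3/3 ok
(5,4)@ 3/3 ok
(5,5)@ 3/3 ok
(6,0)@ 1/1 ok
(6,1)@ 3/3 ok
(6,2)@ 3/3 ok
(6,3)@ 2/2 ok
(6,4)@ 3/3 ok
(6,5)@ 2/2 ok
All meet the threshold, so the configuration is stable.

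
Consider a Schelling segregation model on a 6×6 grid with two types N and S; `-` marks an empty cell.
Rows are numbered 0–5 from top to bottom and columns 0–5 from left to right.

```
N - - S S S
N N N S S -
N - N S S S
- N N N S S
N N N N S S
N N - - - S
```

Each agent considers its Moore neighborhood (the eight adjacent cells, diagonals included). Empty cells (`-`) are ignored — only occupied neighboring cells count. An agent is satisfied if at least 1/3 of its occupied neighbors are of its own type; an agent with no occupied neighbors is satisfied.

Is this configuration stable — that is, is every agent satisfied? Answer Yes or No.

Row 0: (0,0)N 2/2 ok · (0,3)S 3/4 ok · (0,4)S 4/4 ok · (0,5)S 2/2 ok
Row 1: (1,0)N 3/3 ok · (1,1)N 5/5 ok · (1,2)N 2/5 ok · (1,3)S 5/7 ok · (1,4)S 7/7 ok
Row 2: (2,0)N 3/3 ok · (2,2)N 5/7 ok · (2,3)S 4/8 ok · (2,4)S 6/7 ok · (2,5)S 4/4 ok
Row 3: (3,1)N 6/6 ok · (3,2)N 6/7 ok · (3,3)N 4/8 ok · (3,4)S 6/8 ok · (3,5)S 5/5 ok
Row 4: (4,0)N 4/4 ok · (4,1)N 6/6 ok · (4,2)N 6/6 ok · (4,3)N 3/5 ok · (4,4)S 4/6 ok · (4,5)S 4/4 ok
Row 5: (5,0)N 3/3 ok · (5,1)N 4/4 ok · (5,5)S 2/2 ok
All meet the threshold, so the configuration is stable.

Yes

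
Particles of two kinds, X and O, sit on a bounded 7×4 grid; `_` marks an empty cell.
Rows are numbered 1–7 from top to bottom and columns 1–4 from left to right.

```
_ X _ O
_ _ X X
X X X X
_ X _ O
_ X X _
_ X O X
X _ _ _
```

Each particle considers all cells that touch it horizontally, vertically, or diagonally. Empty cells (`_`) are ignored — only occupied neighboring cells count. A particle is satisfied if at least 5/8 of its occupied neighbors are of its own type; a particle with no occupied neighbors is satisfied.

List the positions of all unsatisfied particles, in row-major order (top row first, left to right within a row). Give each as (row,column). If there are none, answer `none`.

(1,4), (4,4), (6,3), (6,4)

(1,2)X 1/1 ✓
(1,4)O 0/2 ✗
(2,3)X 5/6 ✓
(2,4)X 3/4 ✓
(3,1)X 2/2 ✓
(3,2)X 4/4 ✓
(3,3)X 5/6 ✓
(3,4)X 3/4 ✓
(4,2)X 5/5 ✓
(4,4)O 0/3 ✗
(5,2)X 3/4 ✓
(5,3)X 4/6 ✓
(6,2)X 3/4 ✓
(6,3)O 0/4 ✗
(6,4)X 1/2 ✗
(7,1)X 1/1 ✓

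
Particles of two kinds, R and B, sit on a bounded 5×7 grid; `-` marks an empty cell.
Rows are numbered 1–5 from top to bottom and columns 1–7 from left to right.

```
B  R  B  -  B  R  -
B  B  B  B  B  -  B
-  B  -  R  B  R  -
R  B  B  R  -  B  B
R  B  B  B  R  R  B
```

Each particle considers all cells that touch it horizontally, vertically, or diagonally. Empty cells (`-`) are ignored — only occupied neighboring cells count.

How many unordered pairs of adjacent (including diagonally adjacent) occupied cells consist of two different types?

Scan each occupied cell's neighbors to the right and below (and the two forward diagonals) so each pair is counted once.
From row 1: 8 unlike of 15 pairs (running 8/15).
From row 2: 5 unlike of 14 pairs (running 13/29).
From row 3: 7 unlike of 11 pairs (running 20/40).
From row 4: 9 unlike of 20 pairs (running 29/60).
From row 5: 3 unlike of 6 pairs (running 32/66).
Total adjacent occupied pairs: 66; unlike-type pairs: 32.

32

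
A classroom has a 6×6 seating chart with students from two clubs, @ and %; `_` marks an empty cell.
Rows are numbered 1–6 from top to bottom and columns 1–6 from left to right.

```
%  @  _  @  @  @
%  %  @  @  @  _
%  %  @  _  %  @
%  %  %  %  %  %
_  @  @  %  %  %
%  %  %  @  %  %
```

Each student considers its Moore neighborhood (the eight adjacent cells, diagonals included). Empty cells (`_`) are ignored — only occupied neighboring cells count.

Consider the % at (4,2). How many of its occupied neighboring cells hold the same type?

Occupied neighbors of (4,2): (3,1)=%, (3,2)=%, (3,3)=@, (4,1)=%, (4,3)=%, (5,2)=@, (5,3)=@.
Same type (%): 4 of 7.

4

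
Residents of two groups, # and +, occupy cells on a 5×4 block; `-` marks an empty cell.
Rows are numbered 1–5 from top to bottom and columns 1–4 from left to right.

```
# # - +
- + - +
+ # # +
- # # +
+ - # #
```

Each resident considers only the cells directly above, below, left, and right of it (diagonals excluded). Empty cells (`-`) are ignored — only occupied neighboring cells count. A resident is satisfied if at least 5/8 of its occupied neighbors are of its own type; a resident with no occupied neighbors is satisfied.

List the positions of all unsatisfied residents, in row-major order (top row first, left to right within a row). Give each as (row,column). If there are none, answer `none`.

(1,2), (2,2), (3,1), (3,2), (4,4), (5,4)

(1,1)# 1/1 satisfied
(1,2)# 1/2 not
(1,4)+ 1/1 satisfied
(2,2)+ 0/2 not
(2,4)+ 2/2 satisfied
(3,1)+ 0/1 not
(3,2)# 2/4 not
(3,3)# 2/3 satisfied
(3,4)+ 2/3 satisfied
(4,2)# 2/2 satisfied
(4,3)# 3/4 satisfied
(4,4)+ 1/3 not
(5,1)+ 0/0 satisfied
(5,3)# 2/2 satisfied
(5,4)# 1/2 not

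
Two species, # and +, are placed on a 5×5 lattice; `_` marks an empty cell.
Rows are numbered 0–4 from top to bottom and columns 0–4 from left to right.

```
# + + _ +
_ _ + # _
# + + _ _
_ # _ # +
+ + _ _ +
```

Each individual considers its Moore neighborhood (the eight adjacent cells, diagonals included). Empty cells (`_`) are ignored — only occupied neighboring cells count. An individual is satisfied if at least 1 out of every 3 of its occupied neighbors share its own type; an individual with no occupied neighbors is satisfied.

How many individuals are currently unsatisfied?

(0,0)# 0/1 unhappy
(0,1)+ 2/3 ok
(0,2)+ 2/3 ok
(0,4)+ 0/1 unhappy
(1,2)+ 4/5 ok
(1,3)# 0/4 unhappy
(2,0)# 1/2 ok
(2,1)+ 2/4 ok
(2,2)+ 2/5 ok
(3,1)# 1/5 unhappy
(3,3)# 0/3 unhappy
(3,4)+ 1/2 ok
(4,0)+ 1/2 ok
(4,1)+ 1/2 ok
(4,4)+ 1/2 ok
Unsatisfied: (0,0), (0,4), (1,3), (3,1), (3,3) — 5 in total.

5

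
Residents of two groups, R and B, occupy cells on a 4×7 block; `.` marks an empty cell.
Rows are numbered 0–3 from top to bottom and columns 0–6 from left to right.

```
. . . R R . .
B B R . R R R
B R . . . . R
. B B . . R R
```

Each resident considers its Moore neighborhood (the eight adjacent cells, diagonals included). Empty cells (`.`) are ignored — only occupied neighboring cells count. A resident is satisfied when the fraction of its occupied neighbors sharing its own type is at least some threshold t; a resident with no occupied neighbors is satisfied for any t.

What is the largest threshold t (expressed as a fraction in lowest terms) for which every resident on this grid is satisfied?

1/6

Row 0: (0,3)R 3/3 · (0,4)R 3/3
Row 1: (1,0)B 2/3 · (1,1)B 2/4 · (1,2)R 2/3 · (1,4)R 3/3 · (1,5)R 4/4 · (1,6)R 2/2
Row 2: (2,0)B 3/4 · (2,1)R 1/6 · (2,6)R 4/4
Row 3: (3,1)B 2/3 · (3,2)B 1/2 · (3,5)R 2/2 · (3,6)R 2/2
The smallest same-type fraction is 1/6 at (2,1), which reduces to 1/6. Any threshold above that leaves this resident unsatisfied.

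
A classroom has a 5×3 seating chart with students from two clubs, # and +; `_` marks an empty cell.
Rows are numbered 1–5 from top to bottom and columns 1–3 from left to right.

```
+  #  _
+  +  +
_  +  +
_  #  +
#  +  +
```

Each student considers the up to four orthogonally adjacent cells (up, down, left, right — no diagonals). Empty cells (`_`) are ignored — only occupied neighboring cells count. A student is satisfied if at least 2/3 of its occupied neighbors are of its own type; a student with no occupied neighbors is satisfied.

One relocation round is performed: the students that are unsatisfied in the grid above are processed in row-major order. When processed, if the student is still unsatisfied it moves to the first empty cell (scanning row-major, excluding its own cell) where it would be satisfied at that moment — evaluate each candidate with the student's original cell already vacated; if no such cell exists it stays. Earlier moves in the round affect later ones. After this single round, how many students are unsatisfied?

1

Initially unsatisfied (in order): (1,1), (1,2), (4,2), (5,1), (5,2).
  (1,1) → (3,1).
  (1,2) → (4,1).
  (4,2): no empty cell satisfies it; stays.
  (5,1): no empty cell satisfies it; stays.
  (5,2) → (1,1).
Resulting grid:
+ _ _
+ + +
+ + +
# # +
# _ +
Unsatisfied now: (4,2).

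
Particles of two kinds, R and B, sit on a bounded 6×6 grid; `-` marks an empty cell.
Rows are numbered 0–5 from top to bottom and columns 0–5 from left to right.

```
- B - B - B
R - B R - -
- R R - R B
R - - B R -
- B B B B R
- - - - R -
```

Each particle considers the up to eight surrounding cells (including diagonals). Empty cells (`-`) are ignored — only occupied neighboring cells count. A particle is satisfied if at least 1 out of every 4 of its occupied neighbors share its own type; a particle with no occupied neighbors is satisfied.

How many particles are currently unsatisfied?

1

(0,1)B 1/2 satisfied
(0,3)B 1/2 satisfied
(0,5)B 0/0 satisfied
(1,0)R 1/2 satisfied
(1,2)B 2/5 satisfied
(1,3)R 2/4 satisfied
(2,1)R 3/4 satisfied
(2,2)R 2/4 satisfied
(2,4)R 2/4 satisfied
(2,5)B 0/2 not
(3,0)R 1/2 satisfied
(3,3)B 3/6 satisfied
(3,4)R 2/6 satisfied
(4,1)B 1/2 satisfied
(4,2)B 3/3 satisfied
(4,3)B 3/5 satisfied
(4,4)B 2/5 satisfied
(4,5)R 2/3 satisfied
(5,4)R 1/3 satisfied
Unsatisfied: (2,5) — 1 in total.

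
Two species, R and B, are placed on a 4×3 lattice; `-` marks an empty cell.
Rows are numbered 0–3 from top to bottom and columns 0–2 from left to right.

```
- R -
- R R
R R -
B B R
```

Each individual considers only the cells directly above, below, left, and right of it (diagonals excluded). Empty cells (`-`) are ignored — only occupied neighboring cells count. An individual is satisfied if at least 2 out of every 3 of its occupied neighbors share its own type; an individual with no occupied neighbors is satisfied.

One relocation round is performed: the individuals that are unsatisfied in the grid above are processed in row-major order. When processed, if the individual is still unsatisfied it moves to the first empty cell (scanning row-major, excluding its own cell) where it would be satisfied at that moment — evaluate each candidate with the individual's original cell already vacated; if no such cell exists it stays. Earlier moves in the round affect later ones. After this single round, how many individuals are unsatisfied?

2

Initially unsatisfied (in order): (2,0), (3,0), (3,1), (3,2).
  (2,0) → (0,0).
  (3,0): now satisfied by earlier moves; stays.
  (3,1): no empty cell satisfies it; stays.
  (3,2) → (0,2).
Resulting grid:
R R R
- R R
- R -
B B -
Unsatisfied now: (2,1), (3,1).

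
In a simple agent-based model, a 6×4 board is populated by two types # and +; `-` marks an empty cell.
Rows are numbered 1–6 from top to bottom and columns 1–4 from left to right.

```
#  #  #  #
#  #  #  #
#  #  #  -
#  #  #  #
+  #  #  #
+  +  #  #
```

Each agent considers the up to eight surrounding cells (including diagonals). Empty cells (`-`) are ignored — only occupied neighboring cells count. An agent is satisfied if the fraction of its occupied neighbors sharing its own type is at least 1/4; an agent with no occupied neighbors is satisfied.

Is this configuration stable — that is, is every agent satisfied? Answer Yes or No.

(1,1)# 3/3 ✓
(1,2)# 5/5 ✓
(1,3)# 5/5 ✓
(1,4)# 3/3 ✓
(2,1)# 5/5 ✓
(2,2)# 8/8 ✓
(2,3)# 7/7 ✓
(2,4)# 4/4 ✓
(3,1)# 5/5 ✓
(3,2)# 8/8 ✓
(3,3)# 7/7 ✓
(4,1)# 4/5 ✓
(4,2)# 7/8 ✓
(4,3)# 7/7 ✓
(4,4)# 4/4 ✓
(5,1)+ 2/5 ✓
(5,2)# 5/8 ✓
(5,3)# 7/8 ✓
(5,4)# 5/5 ✓
(6,1)+ 2/3 ✓
(6,2)+ 2/5 ✓
(6,3)# 4/5 ✓
(6,4)# 3/3 ✓
All meet the threshold, so the configuration is stable.

Yes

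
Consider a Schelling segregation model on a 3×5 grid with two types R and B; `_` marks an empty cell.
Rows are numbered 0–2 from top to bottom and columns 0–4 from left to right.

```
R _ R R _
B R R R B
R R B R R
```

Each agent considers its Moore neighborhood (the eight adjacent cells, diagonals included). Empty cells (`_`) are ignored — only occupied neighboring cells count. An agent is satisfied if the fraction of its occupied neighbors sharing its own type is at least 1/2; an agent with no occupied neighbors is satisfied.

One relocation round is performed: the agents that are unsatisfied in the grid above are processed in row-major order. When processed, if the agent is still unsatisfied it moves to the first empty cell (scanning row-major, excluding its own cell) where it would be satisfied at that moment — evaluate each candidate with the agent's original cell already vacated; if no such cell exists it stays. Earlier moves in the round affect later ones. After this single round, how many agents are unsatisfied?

3

Initially unsatisfied (in order): (1,0), (1,4), (2,2).
  (1,0): no empty cell satisfies it; stays.
  (1,4): no empty cell satisfies it; stays.
  (2,2): no empty cell satisfies it; stays.
Resulting grid:
R _ R R _
B R R R B
R R B R R
Unsatisfied now: (1,0), (1,4), (2,2).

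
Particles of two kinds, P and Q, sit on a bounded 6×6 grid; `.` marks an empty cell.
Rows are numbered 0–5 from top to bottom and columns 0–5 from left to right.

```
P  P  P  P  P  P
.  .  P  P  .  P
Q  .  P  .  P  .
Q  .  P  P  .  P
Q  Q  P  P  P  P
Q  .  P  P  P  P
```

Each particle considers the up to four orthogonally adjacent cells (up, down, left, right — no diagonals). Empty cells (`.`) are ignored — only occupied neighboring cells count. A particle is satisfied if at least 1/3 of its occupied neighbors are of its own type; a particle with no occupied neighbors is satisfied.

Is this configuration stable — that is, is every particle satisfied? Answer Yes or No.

Row 0: (0,0)P 1/1 ok · (0,1)P 2/2 ok · (0,2)P 3/3 ok · (0,3)P 3/3 ok · (0,4)P 2/2 ok · (0,5)P 2/2 ok
Row 1: (1,2)P 3/3 ok · (1,3)P 2/2 ok · (1,5)P 1/1 ok
Row 2: (2,0)Q 1/1 ok · (2,2)P 2/2 ok · (2,4)P 0/0 ok
Row 3: (3,0)Q 2/2 ok · (3,2)P 3/3 ok · (3,3)P 2/2 ok · (3,5)P 1/1 ok
Row 4: (4,0)Q 3/3 ok · (4,1)Q 1/2 ok · (4,2)P 3/4 ok · (4,3)P 4/4 ok · (4,4)P 3/3 ok · (4,5)P 3/3 ok
Row 5: (5,0)Q 1/1 ok · (5,2)P 2/2 ok · (5,3)P 3/3 ok · (5,4)P 3/3 ok · (5,5)P 2/2 ok
All meet the threshold, so the configuration is stable.

Yes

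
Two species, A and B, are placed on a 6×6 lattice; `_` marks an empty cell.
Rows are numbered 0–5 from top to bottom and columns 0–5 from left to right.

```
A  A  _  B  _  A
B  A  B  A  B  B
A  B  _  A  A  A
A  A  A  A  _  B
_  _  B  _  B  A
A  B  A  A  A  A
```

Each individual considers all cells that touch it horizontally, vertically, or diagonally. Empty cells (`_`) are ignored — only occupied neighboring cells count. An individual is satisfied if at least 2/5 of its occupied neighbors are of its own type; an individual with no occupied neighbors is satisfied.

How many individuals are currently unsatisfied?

13

(0,0)A 2/3 satisfied
(0,1)A 2/4 satisfied
(0,3)B 2/3 satisfied
(0,5)A 0/2 not
(1,0)B 1/5 not
(1,1)A 3/6 satisfied
(1,2)B 2/6 not
(1,3)A 2/5 satisfied
(1,4)B 2/7 not
(1,5)B 1/4 not
(2,0)A 3/5 satisfied
(2,1)B 2/7 not
(2,3)A 4/6 satisfied
(2,4)A 4/7 satisfied
(2,5)A 1/4 not
(3,0)A 2/3 satisfied
(3,1)A 3/5 satisfied
(3,2)A 3/5 satisfied
(3,3)A 3/5 satisfied
(3,5)B 1/4 not
(4,2)B 1/6 not
(4,4)B 1/6 not
(4,5)A 2/4 satisfied
(5,0)A 0/1 not
(5,1)B 1/3 not
(5,2)A 1/3 not
(5,3)A 2/4 satisfied
(5,4)A 3/4 satisfied
(5,5)A 2/3 satisfied
Unsatisfied: (0,5), (1,0), (1,2), (1,4), (1,5), (2,1), (2,5), (3,5), (4,2), (4,4), (5,0), (5,1), (5,2) — 13 in total.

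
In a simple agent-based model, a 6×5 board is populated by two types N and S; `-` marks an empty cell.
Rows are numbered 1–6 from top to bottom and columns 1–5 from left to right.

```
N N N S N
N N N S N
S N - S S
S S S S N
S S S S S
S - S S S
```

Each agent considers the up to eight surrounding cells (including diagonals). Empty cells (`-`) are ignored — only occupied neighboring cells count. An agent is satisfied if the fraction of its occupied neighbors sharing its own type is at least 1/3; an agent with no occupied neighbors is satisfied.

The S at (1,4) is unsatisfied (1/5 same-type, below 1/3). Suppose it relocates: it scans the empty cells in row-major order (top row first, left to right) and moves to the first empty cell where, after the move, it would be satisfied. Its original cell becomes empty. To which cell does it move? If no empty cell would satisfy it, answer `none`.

(3,3)

Vacating (1,4). Empty cells in order:
  (3,3): 5/8 same-type → satisfied — stop here.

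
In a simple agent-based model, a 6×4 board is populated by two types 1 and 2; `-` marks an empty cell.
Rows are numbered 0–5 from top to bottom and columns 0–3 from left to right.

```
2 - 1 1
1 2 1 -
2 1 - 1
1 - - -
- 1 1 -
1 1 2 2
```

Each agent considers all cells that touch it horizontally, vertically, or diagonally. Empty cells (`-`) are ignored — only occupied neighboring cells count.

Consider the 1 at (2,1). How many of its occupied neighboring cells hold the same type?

3

Occupied neighbors of (2,1): (1,0)=1, (1,1)=2, (1,2)=1, (2,0)=2, (3,0)=1.
Same type (1): 3 of 5.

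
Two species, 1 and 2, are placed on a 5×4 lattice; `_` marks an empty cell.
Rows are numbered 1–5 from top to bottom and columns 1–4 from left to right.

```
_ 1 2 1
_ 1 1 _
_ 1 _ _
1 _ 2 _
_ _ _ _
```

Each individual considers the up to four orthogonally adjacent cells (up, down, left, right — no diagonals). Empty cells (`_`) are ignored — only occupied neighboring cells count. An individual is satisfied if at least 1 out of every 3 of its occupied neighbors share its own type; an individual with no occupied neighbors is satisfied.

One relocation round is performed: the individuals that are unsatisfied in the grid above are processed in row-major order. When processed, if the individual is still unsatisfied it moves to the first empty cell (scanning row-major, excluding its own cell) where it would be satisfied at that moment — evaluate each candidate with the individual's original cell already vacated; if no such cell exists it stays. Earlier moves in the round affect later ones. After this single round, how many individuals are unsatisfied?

Initially unsatisfied (in order): (1,3), (1,4).
  (1,3) → (3,3).
  (1,4): now satisfied by earlier moves; stays.
Resulting grid:
_ 1 _ 1
_ 1 1 _
_ 1 2 _
1 _ 2 _
_ _ _ _
All satisfied now.

0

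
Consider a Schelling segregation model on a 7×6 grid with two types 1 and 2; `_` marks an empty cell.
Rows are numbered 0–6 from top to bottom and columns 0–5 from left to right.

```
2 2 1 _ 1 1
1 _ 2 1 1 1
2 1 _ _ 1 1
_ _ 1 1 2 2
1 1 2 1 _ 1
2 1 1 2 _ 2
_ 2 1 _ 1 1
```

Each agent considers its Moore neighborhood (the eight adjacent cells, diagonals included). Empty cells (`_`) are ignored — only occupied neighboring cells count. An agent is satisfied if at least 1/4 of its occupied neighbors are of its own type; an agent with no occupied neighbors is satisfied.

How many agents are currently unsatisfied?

(0,0)2 1/2 ok
(0,1)2 2/4 ok
(0,2)1 1/3 ok
(0,4)1 4/4 ok
(0,5)1 3/3 ok
(1,0)1 1/4 ok
(1,2)2 1/4 ok
(1,3)1 4/5 ok
(1,4)1 6/6 ok
(1,5)1 5/5 ok
(2,0)2 0/2 unhappy
(2,1)1 2/4 ok
(2,4)1 5/7 ok
(2,5)1 3/5 ok
(3,2)1 4/5 ok
(3,3)1 3/5 ok
(3,4)2 1/6 unhappy
(3,5)2 1/4 ok
(4,0)1 2/3 ok
(4,1)1 4/6 ok
(4,2)2 1/7 unhappy
(4,3)1 3/6 ok
(4,5)1 0/3 unhappy
(5,0)2 1/4 ok
(5,1)1 4/7 ok
(5,2)1 4/7 ok
(5,3)2 1/5 unhappy
(5,5)2 0/3 unhappy
(6,1)2 1/4 ok
(6,2)1 2/4 ok
(6,4)1 1/3 ok
(6,5)1 1/2 ok
Unsatisfied: (2,0), (3,4), (4,2), (4,5), (5,3), (5,5) — 6 in total.

6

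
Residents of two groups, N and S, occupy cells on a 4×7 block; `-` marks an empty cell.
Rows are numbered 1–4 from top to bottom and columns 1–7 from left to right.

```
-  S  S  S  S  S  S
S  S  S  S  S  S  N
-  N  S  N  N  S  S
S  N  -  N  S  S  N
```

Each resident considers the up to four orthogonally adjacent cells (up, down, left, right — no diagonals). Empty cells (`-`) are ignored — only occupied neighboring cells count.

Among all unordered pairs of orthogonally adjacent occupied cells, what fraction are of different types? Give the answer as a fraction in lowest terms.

Scan each occupied cell's neighbors to the right and below so each pair is counted once.
From row 1: 1 unlike of 11 pairs (running 1/11).
From row 2: 5 unlike of 12 pairs (running 6/23).
From row 3: 5 unlike of 10 pairs (running 11/33).
From row 4: 3 unlike of 4 pairs (running 14/37).
Total adjacent occupied pairs: 37; unlike-type pairs: 14.
14/37 is already in lowest terms.

14/37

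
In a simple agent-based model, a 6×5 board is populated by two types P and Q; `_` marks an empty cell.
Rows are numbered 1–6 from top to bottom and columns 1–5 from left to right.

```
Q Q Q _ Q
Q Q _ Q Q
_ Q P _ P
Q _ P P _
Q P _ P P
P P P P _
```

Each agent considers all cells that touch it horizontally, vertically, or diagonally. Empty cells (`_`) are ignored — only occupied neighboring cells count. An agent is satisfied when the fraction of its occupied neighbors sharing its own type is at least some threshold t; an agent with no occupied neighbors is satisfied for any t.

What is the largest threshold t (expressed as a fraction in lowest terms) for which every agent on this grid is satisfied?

1/4

Row 1: (1,1)Q 3/3 · (1,2)Q 4/4 · (1,3)Q 3/3 · (1,5)Q 2/2
Row 2: (2,1)Q 4/4 · (2,2)Q 5/6 · (2,4)Q 3/5 · (2,5)Q 2/3
Row 3: (3,2)Q 3/5 · (3,3)P 2/5 · (3,5)P 1/3
Row 4: (4,1)Q 2/3 · (4,3)P 4/5 · (4,4)P 5/5
Row 5: (5,1)Q 1/4 · (5,2)P 4/6 · (5,4)P 5/5 · (5,5)P 3/3
Row 6: (6,1)P 2/3 · (6,2)P 3/4 · (6,3)P 4/4 · (6,4)P 3/3
The smallest same-type fraction is 1/4 at (5,1), which reduces to 1/4. Any threshold above that leaves this agent unsatisfied.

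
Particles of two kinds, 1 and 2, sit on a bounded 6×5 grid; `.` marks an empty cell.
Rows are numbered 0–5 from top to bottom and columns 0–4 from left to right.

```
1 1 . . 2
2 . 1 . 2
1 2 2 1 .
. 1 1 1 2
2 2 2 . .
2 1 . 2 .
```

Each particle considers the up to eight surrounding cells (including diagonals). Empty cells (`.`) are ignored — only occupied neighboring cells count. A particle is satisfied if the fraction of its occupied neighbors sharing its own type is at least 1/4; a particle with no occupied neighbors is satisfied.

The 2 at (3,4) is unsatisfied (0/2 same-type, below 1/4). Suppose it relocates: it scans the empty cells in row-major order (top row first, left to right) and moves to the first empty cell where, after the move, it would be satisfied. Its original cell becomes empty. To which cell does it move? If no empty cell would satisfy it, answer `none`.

(0,3)

Vacating (3,4). Empty cells in order:
  (0,2): 0/2 same-type → still unsatisfied.
  (0,3): 2/3 same-type → satisfied — stop here.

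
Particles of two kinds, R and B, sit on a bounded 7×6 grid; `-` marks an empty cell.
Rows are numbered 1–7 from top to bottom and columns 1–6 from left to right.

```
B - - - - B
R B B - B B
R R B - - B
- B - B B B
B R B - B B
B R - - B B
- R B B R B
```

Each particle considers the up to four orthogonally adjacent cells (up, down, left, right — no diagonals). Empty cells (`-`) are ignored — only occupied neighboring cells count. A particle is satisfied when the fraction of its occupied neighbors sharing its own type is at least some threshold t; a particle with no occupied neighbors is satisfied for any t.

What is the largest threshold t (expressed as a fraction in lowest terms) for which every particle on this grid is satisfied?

Row 1: (1,1)B 0/1 · (1,6)B 1/1
Row 2: (2,1)R 1/3 · (2,2)B 1/3 · (2,3)B 2/2 · (2,5)B 1/1 · (2,6)B 3/3
Row 3: (3,1)R 2/2 · (3,2)R 1/4 · (3,3)B 1/2 · (3,6)B 2/2
Row 4: (4,2)B 0/2 · (4,4)B 1/1 · (4,5)B 3/3 · (4,6)B 3/3
Row 5: (5,1)B 1/2 · (5,2)R 1/4 · (5,3)B 0/1 · (5,5)B 3/3 · (5,6)B 3/3
Row 6: (6,1)B 1/2 · (6,2)R 2/3 · (6,5)B 2/3 · (6,6)B 3/3
Row 7: (7,2)R 1/2 · (7,3)B 1/2 · (7,4)B 1/2 · (7,5)R 0/3 · (7,6)B 1/2
The smallest same-type fraction is 0/1 at (1,1), which reduces to 0/1. Any threshold above that leaves this particle unsatisfied.

0/1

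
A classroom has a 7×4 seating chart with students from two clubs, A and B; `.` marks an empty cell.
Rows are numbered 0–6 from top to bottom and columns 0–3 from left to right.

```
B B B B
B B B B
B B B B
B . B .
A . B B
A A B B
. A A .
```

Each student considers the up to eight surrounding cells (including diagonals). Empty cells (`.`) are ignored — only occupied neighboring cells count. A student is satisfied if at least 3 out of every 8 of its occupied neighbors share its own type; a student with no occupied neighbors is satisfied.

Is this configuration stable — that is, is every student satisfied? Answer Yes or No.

Yes

Row 0: (0,0)B 3/3 ok · (0,1)B 5/5 ok · (0,2)B 5/5 ok · (0,3)B 3/3 ok
Row 1: (1,0)B 5/5 ok · (1,1)B 8/8 ok · (1,2)B 8/8 ok · (1,3)B 5/5 ok
Row 2: (2,0)B 4/4 ok · (2,1)B 7/7 ok · (2,2)B 6/6 ok · (2,3)B 4/4 ok
Row 3: (3,0)B 2/3 ok · (3,2)B 5/5 ok
Row 4: (4,0)A 2/3 ok · (4,2)B 4/5 ok · (4,3)B 4/4 ok
Row 5: (5,0)A 3/3 ok · (5,1)A 4/6 ok · (5,2)B 3/6 ok · (5,3)B 3/4 ok
Row 6: (6,1)A 3/4 ok · (6,2)A 2/4 ok
All meet the threshold, so the configuration is stable.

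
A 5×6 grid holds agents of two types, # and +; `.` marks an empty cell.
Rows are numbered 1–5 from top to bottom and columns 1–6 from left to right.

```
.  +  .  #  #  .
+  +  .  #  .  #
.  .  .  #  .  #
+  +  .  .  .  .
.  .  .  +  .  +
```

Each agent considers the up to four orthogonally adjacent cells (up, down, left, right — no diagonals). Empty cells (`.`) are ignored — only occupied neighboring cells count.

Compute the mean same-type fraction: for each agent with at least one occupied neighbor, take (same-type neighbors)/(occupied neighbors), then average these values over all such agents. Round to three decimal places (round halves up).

1.000

(1,2)+ 1/1
(1,4)# 2/2
(1,5)# 1/1
(2,1)+ 1/1
(2,2)+ 2/2
(2,4)# 2/2
(2,6)# 1/1
(3,4)# 1/1
(3,6)# 1/1
(4,1)+ 1/1
(4,2)+ 1/1
(5,4)+ — no occupied neighbors
(5,6)+ — no occupied neighbors
Sum over 11 agents: 1/1 + 2/2 + 1/1 + 1/1 + 2/2 + 2/2 + 1/1 + 1/1 + 1/1 + 1/1 + 1/1 = 11; mean = 11 ÷ 11 = 1 = 1.0 → 1.000.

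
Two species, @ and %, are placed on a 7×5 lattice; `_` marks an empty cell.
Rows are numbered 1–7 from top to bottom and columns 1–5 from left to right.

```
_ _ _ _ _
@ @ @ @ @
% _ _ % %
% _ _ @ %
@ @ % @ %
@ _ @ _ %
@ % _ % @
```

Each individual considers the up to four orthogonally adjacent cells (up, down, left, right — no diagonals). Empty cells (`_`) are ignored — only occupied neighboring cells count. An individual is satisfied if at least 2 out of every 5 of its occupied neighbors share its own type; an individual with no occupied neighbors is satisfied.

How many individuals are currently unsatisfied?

(2,1)@ 1/2 ok
(2,2)@ 2/2 ok
(2,3)@ 2/2 ok
(2,4)@ 2/3 ok
(2,5)@ 1/2 ok
(3,1)% 1/2 ok
(3,4)% 1/3 unhappy
(3,5)% 2/3 ok
(4,1)% 1/2 ok
(4,4)@ 1/3 unhappy
(4,5)% 2/3 ok
(5,1)@ 2/3 ok
(5,2)@ 1/2 ok
(5,3)% 0/3 unhappy
(5,4)@ 1/3 unhappy
(5,5)% 2/3 ok
(6,1)@ 2/2 ok
(6,3)@ 0/1 unhappy
(6,5)% 1/2 ok
(7,1)@ 1/2 ok
(7,2)% 0/1 unhappy
(7,4)% 0/1 unhappy
(7,5)@ 0/2 unhappy
Unsatisfied: (3,4), (4,4), (5,3), (5,4), (6,3), (7,2), (7,4), (7,5) — 8 in total.

8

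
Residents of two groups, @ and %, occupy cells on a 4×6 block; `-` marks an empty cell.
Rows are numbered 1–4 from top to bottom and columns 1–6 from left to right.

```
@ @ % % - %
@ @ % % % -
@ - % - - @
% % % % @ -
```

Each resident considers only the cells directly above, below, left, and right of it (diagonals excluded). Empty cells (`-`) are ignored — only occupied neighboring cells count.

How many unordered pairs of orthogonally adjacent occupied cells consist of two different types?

4

Scan each occupied cell's neighbors to the right and below so each pair is counted once.
From row 1: 1 unlike of 7 pairs (running 1/7).
From row 2: 1 unlike of 6 pairs (running 2/13).
From row 3: 1 unlike of 2 pairs (running 3/15).
From row 4: 1 unlike of 4 pairs (running 4/19).
Total adjacent occupied pairs: 19; unlike-type pairs: 4.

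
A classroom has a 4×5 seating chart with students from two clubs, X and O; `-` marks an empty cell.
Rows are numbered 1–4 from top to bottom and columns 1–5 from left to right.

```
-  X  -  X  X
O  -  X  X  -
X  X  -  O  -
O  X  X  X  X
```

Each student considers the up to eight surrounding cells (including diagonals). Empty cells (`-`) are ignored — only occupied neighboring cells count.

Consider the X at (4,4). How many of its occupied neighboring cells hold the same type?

Occupied neighbors of (4,4): (3,4)=O, (4,3)=X, (4,5)=X.
Same type (X): 2 of 3.

2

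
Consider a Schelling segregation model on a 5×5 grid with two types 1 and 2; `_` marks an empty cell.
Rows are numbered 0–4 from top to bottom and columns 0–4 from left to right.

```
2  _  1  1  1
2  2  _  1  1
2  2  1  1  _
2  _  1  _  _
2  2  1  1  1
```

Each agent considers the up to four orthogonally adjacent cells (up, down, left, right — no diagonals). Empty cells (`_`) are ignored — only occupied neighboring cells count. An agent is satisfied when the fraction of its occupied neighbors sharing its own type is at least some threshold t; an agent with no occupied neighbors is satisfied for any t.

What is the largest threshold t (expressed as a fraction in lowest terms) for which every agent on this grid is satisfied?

(0,0)2 1/1
(0,2)1 1/1
(0,3)1 3/3
(0,4)1 2/2
(1,0)2 3/3
(1,1)2 2/2
(1,3)1 3/3
(1,4)1 2/2
(2,0)2 3/3
(2,1)2 2/3
(2,2)1 2/3
(2,3)1 2/2
(3,0)2 2/2
(3,2)1 2/2
(4,0)2 2/2
(4,1)2 1/2
(4,2)1 2/3
(4,3)1 2/2
(4,4)1 1/1
The smallest same-type fraction is 1/2 at (4,1), which reduces to 1/2. Any threshold above that leaves this agent unsatisfied.

1/2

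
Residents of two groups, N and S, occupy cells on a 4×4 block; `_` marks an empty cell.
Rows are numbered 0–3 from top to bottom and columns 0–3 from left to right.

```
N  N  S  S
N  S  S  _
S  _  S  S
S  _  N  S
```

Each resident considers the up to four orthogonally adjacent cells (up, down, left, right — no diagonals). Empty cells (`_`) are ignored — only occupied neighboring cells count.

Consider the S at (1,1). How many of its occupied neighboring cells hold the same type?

1

Occupied neighbors of (1,1): (0,1)=N, (1,0)=N, (1,2)=S.
Same type (S): 1 of 3.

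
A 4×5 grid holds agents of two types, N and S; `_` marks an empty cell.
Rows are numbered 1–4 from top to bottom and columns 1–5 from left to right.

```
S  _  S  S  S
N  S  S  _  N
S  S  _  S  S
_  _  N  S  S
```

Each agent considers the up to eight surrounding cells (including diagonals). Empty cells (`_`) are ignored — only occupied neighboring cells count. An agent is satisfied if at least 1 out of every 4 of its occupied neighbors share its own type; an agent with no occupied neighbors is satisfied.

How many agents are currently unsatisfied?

3

Row 1: (1,1)S 1/2 ok · (1,3)S 3/3 ok · (1,4)S 3/4 ok · (1,5)S 1/2 ok
Row 2: (2,1)N 0/4 unhappy · (2,2)S 5/6 ok · (2,3)S 5/5 ok · (2,5)N 0/4 unhappy
Row 3: (3,1)S 2/3 ok · (3,2)S 3/5 ok · (3,4)S 4/6 ok · (3,5)S 3/4 ok
Row 4: (4,3)N 0/3 unhappy · (4,4)S 3/4 ok · (4,5)S 3/3 ok
Unsatisfied: (2,1), (2,5), (4,3) — 3 in total.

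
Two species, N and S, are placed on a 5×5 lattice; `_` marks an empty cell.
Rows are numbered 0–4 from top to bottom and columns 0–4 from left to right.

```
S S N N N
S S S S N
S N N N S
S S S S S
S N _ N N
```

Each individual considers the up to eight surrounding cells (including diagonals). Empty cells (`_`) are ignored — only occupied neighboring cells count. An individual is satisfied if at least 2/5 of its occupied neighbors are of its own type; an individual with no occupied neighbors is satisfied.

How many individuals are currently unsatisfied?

10

(0,0)S 3/3 satisfied
(0,1)S 4/5 satisfied
(0,2)N 1/5 not
(0,3)N 3/5 satisfied
(0,4)N 2/3 satisfied
(1,0)S 4/5 satisfied
(1,1)S 5/8 satisfied
(1,2)S 3/8 not
(1,3)S 2/8 not
(1,4)N 3/5 satisfied
(2,0)S 4/5 satisfied
(2,1)N 1/8 not
(2,2)N 2/8 not
(2,3)N 2/8 not
(2,4)S 3/5 satisfied
(3,0)S 3/5 satisfied
(3,1)S 4/7 satisfied
(3,2)S 2/7 not
(3,3)S 3/7 satisfied
(3,4)S 2/5 satisfied
(4,0)S 2/3 satisfied
(4,1)N 0/4 not
(4,3)N 1/4 not
(4,4)N 1/3 not
Unsatisfied: (0,2), (1,2), (1,3), (2,1), (2,2), (2,3), (3,2), (4,1), (4,3), (4,4) — 10 in total.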